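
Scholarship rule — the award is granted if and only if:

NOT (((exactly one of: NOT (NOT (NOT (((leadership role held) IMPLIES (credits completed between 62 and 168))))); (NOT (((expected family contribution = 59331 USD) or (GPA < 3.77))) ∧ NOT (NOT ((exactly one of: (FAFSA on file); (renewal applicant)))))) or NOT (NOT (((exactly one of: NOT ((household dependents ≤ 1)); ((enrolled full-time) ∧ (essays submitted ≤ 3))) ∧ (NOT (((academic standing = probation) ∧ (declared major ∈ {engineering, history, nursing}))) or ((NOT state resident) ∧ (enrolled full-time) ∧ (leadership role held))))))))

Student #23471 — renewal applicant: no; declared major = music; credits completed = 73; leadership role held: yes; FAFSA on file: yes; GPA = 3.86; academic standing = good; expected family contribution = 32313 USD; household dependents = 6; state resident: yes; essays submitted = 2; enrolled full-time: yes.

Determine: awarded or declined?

Atomic conditions:
  leadership role held: yes → true
  credits completed between 62 and 168: 73 in [62, 168] is true
  expected family contribution = 59331 USD: 32313 == 59331 is false
  GPA < 3.77: 3.86 < 3.77 is false
  FAFSA on file: yes → true
  renewal applicant: no → false
  household dependents ≤ 1: 6 ≤ 1 is false
  enrolled full-time: yes → true
  essays submitted ≤ 3: 2 ≤ 3 is true
  academic standing = probation: good == probation is false
  declared major ∈ {engineering, history, nursing}: music is not in the set → false
  NOT state resident: yes → false
Combine:
[1.1.1.1.1.1] true → true = true
[1.1.1.1.1] NOT true = false
[1.1.1.1] NOT false = true
[1.1.1] NOT true = false
[1.1.2.1.1] false OR false = false
[1.1.2.1] NOT false = true
[1.1.2.2.1.1] exactly-one(true, false) = true
[1.1.2.2.1] NOT true = false
[1.1.2.2] NOT false = true
[1.1.2] true AND true = true
[1.1] exactly-one(false, true) = true
[1.2.1.1.1.1] NOT false = true
[1.2.1.1.1.2] true AND true = true
[1.2.1.1.1] exactly-one(true, true) = false
[1.2.1.1.2.1.1] false AND false = false
[1.2.1.1.2.1] NOT false = true
[1.2.1.1.2.2] false AND true AND true = false
[1.2.1.1.2] true OR false = true
[1.2.1.1] false AND true = false
[1.2.1] NOT false = true
[1.2] NOT true = false
[1] true OR false = true
[root] NOT true = false
Overall: false → declined

Declined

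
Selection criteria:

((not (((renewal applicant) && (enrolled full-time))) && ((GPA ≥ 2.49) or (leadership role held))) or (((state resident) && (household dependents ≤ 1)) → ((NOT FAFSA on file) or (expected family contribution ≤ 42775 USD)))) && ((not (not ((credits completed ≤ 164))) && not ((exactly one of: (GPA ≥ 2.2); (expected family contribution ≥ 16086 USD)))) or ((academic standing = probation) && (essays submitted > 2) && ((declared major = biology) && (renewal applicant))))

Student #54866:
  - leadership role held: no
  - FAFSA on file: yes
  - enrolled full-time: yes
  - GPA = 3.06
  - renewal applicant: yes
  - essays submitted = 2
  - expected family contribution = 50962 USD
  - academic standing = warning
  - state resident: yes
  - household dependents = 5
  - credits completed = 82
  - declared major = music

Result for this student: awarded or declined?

Awarded

Atomic conditions:
  renewal applicant: yes → true
  enrolled full-time: yes → true
  GPA ≥ 2.49: 3.06 ≥ 2.49 is true
  leadership role held: no → false
  state resident: yes → true
  household dependents ≤ 1: 5 ≤ 1 is false
  NOT FAFSA on file: yes → false
  expected family contribution ≤ 42775 USD: 50962 ≤ 42775 is false
  credits completed ≤ 164: 82 ≤ 164 is true
  GPA ≥ 2.2: 3.06 ≥ 2.2 is true
  expected family contribution ≥ 16086 USD: 50962 ≥ 16086 is true
  academic standing = probation: warning == probation is false
  essays submitted > 2: 2 > 2 is false
  declared major = biology: music == biology is false
Combine:
[1.1.1.1] true AND true = true
[1.1.1] NOT true = false
[1.1.2] true OR false = true
[1.1] false AND true = false
[1.2.1] true AND false = false
[1.2.2] false OR false = false
[1.2] false → false (antecedent false ⇒ implication holds) = true
[1] false OR true = true
[2.1.1.1] NOT true = false
[2.1.1] NOT false = true
[2.1.2.1] exactly-one(true, true) = false
[2.1.2] NOT false = true
[2.1] true AND true = true
[2.2.3] false AND true = false
[2.2] false AND false AND false = false
[2] true OR false = true
[root] true AND true = true
Overall: true → awarded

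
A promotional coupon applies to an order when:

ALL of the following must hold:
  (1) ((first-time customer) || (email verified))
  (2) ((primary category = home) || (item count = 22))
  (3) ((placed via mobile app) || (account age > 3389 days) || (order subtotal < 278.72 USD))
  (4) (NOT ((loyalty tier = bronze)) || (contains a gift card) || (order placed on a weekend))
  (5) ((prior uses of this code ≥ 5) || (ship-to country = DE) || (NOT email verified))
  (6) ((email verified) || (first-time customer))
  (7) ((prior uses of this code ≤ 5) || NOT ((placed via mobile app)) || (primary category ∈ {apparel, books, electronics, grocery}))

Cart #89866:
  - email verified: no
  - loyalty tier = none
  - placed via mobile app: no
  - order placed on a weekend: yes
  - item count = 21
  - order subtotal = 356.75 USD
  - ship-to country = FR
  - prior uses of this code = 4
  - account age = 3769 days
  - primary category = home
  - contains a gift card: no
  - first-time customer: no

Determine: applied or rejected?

Atomic conditions:
  first-time customer: no → false
  email verified: no → false
  primary category = home: home == home is true
  item count = 22: 21 == 22 is false
  placed via mobile app: no → false
  account age > 3389 days: 3769 > 3389 is true
  order subtotal < 278.72 USD: 356.75 < 278.72 is false
  loyalty tier = bronze: none == bronze is false
  contains a gift card: no → false
  order placed on a weekend: yes → true
  prior uses of this code ≥ 5: 4 ≥ 5 is false
  ship-to country = DE: FR == DE is false
  NOT email verified: no → true
  prior uses of this code ≤ 5: 4 ≤ 5 is true
  primary category ∈ {apparel, books, electronics, grocery}: home is not in the set → false
Combine:
[1] false OR false = false
[2] true OR false = true
[3] false OR true OR false = true
[4.1] NOT false = true
[4] true OR false OR true = true
[5] false OR false OR true = true
[6] false OR false = false
[7.2] NOT false = true
[7] true OR true OR false = true
[root] false AND true AND true AND true AND true AND false AND true = false
Overall: false → rejected

Rejected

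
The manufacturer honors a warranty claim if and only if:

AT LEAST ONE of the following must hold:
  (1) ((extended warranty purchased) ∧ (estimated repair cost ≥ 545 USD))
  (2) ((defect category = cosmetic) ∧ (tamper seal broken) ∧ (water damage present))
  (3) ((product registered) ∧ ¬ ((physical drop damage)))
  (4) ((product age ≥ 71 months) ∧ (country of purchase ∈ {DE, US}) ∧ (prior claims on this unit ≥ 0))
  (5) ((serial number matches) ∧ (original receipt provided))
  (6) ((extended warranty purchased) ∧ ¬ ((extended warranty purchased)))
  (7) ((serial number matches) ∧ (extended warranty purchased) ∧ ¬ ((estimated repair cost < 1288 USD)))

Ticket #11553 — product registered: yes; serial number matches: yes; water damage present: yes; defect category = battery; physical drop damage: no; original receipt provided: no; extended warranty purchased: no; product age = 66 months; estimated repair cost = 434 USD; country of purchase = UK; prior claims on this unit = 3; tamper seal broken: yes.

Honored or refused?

Atomic conditions:
  extended warranty purchased: no → false
  estimated repair cost ≥ 545 USD: 434 ≥ 545 is false
  defect category = cosmetic: battery == cosmetic is false
  tamper seal broken: yes → true
  water damage present: yes → true
  product registered: yes → true
  physical drop damage: no → false
  product age ≥ 71 months: 66 ≥ 71 is false
  country of purchase ∈ {DE, US}: UK is not in the set → false
  prior claims on this unit ≥ 0: 3 ≥ 0 is true
  serial number matches: yes → true
  original receipt provided: no → false
  estimated repair cost < 1288 USD: 434 < 1288 is true
Combine:
[1] false AND false = false
[2] false AND true AND true = false
[3.2] NOT false = true
[3] true AND true = true
[4] false AND false AND true = false
[5] true AND false = false
[6.2] NOT false = true
[6] false AND true = false
[7.3] NOT true = false
[7] true AND false AND false = false
[root] false OR false OR true OR false OR false OR false OR false = true
Overall: true → honored

Honored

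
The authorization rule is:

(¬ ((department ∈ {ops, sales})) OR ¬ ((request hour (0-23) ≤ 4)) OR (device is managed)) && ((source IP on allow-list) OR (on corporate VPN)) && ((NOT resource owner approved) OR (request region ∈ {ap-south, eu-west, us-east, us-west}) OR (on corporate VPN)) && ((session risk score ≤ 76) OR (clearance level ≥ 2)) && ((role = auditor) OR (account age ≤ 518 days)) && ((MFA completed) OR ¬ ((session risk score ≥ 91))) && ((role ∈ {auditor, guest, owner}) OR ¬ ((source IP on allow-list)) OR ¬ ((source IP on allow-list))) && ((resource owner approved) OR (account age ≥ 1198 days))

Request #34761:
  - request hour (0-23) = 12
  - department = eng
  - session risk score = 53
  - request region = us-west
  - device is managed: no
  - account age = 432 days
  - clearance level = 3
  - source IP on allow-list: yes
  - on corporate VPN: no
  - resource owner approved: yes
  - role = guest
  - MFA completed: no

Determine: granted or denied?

Granted

Atomic conditions:
  department ∈ {ops, sales}: eng is not in the set → false
  request hour (0-23) ≤ 4: 12 ≤ 4 is false
  device is managed: no → false
  source IP on allow-list: yes → true
  on corporate VPN: no → false
  NOT resource owner approved: yes → false
  request region ∈ {ap-south, eu-west, us-east, us-west}: us-west is in the set → true
  session risk score ≤ 76: 53 ≤ 76 is true
  clearance level ≥ 2: 3 ≥ 2 is true
  role = auditor: guest == auditor is false
  account age ≤ 518 days: 432 ≤ 518 is true
  MFA completed: no → false
  session risk score ≥ 91: 53 ≥ 91 is false
  role ∈ {auditor, guest, owner}: guest is in the set → true
  resource owner approved: yes → true
  account age ≥ 1198 days: 432 ≥ 1198 is false
Combine:
[1.1] NOT false = true
[1.2] NOT false = true
[1] true OR true OR false = true
[2] true OR false = true
[3] false OR true OR false = true
[4] true OR true = true
[5] false OR true = true
[6.2] NOT false = true
[6] false OR true = true
[7.2] NOT true = false
[7.3] NOT true = false
[7] true OR false OR false = true
[8] true OR false = true
[root] true AND true AND true AND true AND true AND true AND true AND true = true
Overall: true → granted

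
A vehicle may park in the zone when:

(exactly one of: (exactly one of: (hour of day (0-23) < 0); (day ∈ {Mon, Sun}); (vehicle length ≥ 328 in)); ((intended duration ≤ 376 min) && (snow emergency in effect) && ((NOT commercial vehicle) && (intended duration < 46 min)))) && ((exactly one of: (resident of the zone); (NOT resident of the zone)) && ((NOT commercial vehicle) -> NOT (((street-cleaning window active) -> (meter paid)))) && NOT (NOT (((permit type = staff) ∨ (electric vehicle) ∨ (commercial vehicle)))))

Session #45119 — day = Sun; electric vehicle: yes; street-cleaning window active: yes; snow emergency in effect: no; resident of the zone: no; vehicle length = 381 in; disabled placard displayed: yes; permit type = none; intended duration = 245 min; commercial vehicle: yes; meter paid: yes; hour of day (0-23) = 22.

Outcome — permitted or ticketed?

Atomic conditions:
  hour of day (0-23) < 0: 22 < 0 is false
  day ∈ {Mon, Sun}: Sun is in the set → true
  vehicle length ≥ 328 in: 381 ≥ 328 is true
  intended duration ≤ 376 min: 245 ≤ 376 is true
  snow emergency in effect: no → false
  NOT commercial vehicle: yes → false
  intended duration < 46 min: 245 < 46 is false
  resident of the zone: no → false
  NOT resident of the zone: no → true
  street-cleaning window active: yes → true
  meter paid: yes → true
  permit type = staff: none == staff is false
  electric vehicle: yes → true
  commercial vehicle: yes → true
Combine:
[1.1] exactly-one(false, true, true) = false
[1.2.3] false AND false = false
[1.2] true AND false AND false = false
[1] exactly-one(false, false) = false
[2.1] exactly-one(false, true) = true
[2.2.2.1] true → true = true
[2.2.2] NOT true = false
[2.2] false → false (antecedent false ⇒ implication holds) = true
[2.3.1.1] false OR true OR true = true
[2.3.1] NOT true = false
[2.3] NOT false = true
[2] true AND true AND true = true
[root] false AND true = false
Overall: false → ticketed

Ticketed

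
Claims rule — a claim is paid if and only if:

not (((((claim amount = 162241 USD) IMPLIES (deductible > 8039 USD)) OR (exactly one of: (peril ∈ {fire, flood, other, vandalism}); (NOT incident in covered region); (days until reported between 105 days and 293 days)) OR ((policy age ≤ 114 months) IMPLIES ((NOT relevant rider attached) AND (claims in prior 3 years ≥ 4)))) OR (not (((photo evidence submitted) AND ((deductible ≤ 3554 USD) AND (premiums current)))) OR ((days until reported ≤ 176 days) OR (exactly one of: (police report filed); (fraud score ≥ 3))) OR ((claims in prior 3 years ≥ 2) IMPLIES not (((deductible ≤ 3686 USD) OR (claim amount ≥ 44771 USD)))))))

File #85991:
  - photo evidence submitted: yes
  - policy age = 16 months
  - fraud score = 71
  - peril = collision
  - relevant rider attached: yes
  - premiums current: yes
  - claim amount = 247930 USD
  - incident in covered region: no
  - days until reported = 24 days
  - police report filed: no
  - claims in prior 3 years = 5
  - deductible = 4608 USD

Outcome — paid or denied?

Denied

Atomic conditions:
  claim amount = 162241 USD: 247930 == 162241 is false
  deductible > 8039 USD: 4608 > 8039 is false
  peril ∈ {fire, flood, other, vandalism}: collision is not in the set → false
  NOT incident in covered region: no → true
  days until reported between 105 days and 293 days: 24 in [105, 293] is false
  policy age ≤ 114 months: 16 ≤ 114 is true
  NOT relevant rider attached: yes → false
  claims in prior 3 years ≥ 4: 5 ≥ 4 is true
  photo evidence submitted: yes → true
  deductible ≤ 3554 USD: 4608 ≤ 3554 is false
  premiums current: yes → true
  days until reported ≤ 176 days: 24 ≤ 176 is true
  police report filed: no → false
  fraud score ≥ 3: 71 ≥ 3 is true
  claims in prior 3 years ≥ 2: 5 ≥ 2 is true
  deductible ≤ 3686 USD: 4608 ≤ 3686 is false
  claim amount ≥ 44771 USD: 247930 ≥ 44771 is true
Combine:
[1.1.1] false → false (antecedent false ⇒ implication holds) = true
[1.1.2] exactly-one(false, true, false) = true
[1.1.3.2] false AND true = false
[1.1.3] true → false = false
[1.1] true OR true OR false = true
[1.2.1.1.2] false AND true = false
[1.2.1.1] true AND false = false
[1.2.1] NOT false = true
[1.2.2.2] exactly-one(false, true) = true
[1.2.2] true OR true = true
[1.2.3.2.1] false OR true = true
[1.2.3.2] NOT true = false
[1.2.3] true → false = false
[1.2] true OR true OR false = true
[1] true OR true = true
[root] NOT true = false
Overall: false → denied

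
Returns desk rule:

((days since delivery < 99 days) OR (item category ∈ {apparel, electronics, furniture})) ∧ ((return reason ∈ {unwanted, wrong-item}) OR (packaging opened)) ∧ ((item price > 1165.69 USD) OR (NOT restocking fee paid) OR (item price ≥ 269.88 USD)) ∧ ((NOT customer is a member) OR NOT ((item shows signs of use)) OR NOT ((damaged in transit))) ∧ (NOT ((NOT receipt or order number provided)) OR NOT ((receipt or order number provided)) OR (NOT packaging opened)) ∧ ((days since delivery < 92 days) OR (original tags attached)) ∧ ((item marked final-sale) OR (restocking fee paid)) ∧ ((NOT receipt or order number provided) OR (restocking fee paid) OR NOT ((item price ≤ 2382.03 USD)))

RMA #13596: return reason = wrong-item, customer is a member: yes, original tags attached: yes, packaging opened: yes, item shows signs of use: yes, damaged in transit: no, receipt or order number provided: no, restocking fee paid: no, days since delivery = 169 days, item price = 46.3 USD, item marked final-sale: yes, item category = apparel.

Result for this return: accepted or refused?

Atomic conditions:
  days since delivery < 99 days: 169 < 99 is false
  item category ∈ {apparel, electronics, furniture}: apparel is in the set → true
  return reason ∈ {unwanted, wrong-item}: wrong-item is in the set → true
  packaging opened: yes → true
  item price > 1165.69 USD: 46.3 > 1165.69 is false
  NOT restocking fee paid: no → true
  item price ≥ 269.88 USD: 46.3 ≥ 269.88 is false
  NOT customer is a member: yes → false
  item shows signs of use: yes → true
  damaged in transit: no → false
  NOT receipt or order number provided: no → true
  receipt or order number provided: no → false
  NOT packaging opened: yes → false
  days since delivery < 92 days: 169 < 92 is false
  original tags attached: yes → true
  item marked final-sale: yes → true
  restocking fee paid: no → false
  item price ≤ 2382.03 USD: 46.3 ≤ 2382.03 is true
Combine:
[1] false OR true = true
[2] true OR true = true
[3] false OR true OR false = true
[4.2] NOT true = false
[4.3] NOT false = true
[4] false OR false OR true = true
[5.1] NOT true = false
[5.2] NOT false = true
[5] false OR true OR false = true
[6] false OR true = true
[7] true OR false = true
[8.3] NOT true = false
[8] true OR false OR false = true
[root] true AND true AND true AND true AND true AND true AND true AND true = true
Overall: true → accepted

Accepted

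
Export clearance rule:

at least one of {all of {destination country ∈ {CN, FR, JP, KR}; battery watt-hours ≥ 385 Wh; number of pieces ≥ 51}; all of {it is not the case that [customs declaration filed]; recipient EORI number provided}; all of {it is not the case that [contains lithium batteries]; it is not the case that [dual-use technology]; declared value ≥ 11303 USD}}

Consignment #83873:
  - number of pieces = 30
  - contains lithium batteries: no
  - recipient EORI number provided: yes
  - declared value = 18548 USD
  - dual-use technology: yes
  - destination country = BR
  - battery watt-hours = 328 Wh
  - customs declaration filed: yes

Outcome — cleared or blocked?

Atomic conditions:
  destination country ∈ {CN, FR, JP, KR}: BR is not in the set → false
  battery watt-hours ≥ 385 Wh: 328 ≥ 385 is false
  number of pieces ≥ 51: 30 ≥ 51 is false
  customs declaration filed: yes → true
  recipient EORI number provided: yes → true
  contains lithium batteries: no → false
  dual-use technology: yes → true
  declared value ≥ 11303 USD: 18548 ≥ 11303 is true
Combine:
[1] false AND false AND false = false
[2.1] NOT true = false
[2] false AND true = false
[3.1] NOT false = true
[3.2] NOT true = false
[3] true AND false AND true = false
[root] false OR false OR false = false
Overall: false → blocked

Blocked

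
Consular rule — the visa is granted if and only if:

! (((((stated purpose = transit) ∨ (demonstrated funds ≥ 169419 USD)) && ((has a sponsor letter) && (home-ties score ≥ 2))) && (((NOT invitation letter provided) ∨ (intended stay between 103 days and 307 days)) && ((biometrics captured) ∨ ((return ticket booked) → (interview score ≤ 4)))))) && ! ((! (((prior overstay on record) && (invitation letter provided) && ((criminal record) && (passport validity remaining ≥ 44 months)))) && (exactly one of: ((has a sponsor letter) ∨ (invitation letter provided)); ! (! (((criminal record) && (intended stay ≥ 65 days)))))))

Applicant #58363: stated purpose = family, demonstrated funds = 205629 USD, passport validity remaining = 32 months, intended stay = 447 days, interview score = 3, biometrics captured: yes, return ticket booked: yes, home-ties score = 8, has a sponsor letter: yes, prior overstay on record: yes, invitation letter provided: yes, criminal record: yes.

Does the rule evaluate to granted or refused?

Granted

Atomic conditions:
  stated purpose = transit: family == transit is false
  demonstrated funds ≥ 169419 USD: 205629 ≥ 169419 is true
  has a sponsor letter: yes → true
  home-ties score ≥ 2: 8 ≥ 2 is true
  NOT invitation letter provided: yes → false
  intended stay between 103 days and 307 days: 447 in [103, 307] is false
  biometrics captured: yes → true
  return ticket booked: yes → true
  interview score ≤ 4: 3 ≤ 4 is true
  prior overstay on record: yes → true
  invitation letter provided: yes → true
  criminal record: yes → true
  passport validity remaining ≥ 44 months: 32 ≥ 44 is false
  intended stay ≥ 65 days: 447 ≥ 65 is true
Combine:
[1.1.1.1] false OR true = true
[1.1.1.2] true AND true = true
[1.1.1] true AND true = true
[1.1.2.1] false OR false = false
[1.1.2.2.2] true → true = true
[1.1.2.2] true OR true = true
[1.1.2] false AND true = false
[1.1] true AND false = false
[1] NOT false = true
[2.1.1.1.3] true AND false = false
[2.1.1.1] true AND true AND false = false
[2.1.1] NOT false = true
[2.1.2.1] true OR true = true
[2.1.2.2.1.1] true AND true = true
[2.1.2.2.1] NOT true = false
[2.1.2.2] NOT false = true
[2.1.2] exactly-one(true, true) = false
[2.1] true AND false = false
[2] NOT false = true
[root] true AND true = true
Overall: true → granted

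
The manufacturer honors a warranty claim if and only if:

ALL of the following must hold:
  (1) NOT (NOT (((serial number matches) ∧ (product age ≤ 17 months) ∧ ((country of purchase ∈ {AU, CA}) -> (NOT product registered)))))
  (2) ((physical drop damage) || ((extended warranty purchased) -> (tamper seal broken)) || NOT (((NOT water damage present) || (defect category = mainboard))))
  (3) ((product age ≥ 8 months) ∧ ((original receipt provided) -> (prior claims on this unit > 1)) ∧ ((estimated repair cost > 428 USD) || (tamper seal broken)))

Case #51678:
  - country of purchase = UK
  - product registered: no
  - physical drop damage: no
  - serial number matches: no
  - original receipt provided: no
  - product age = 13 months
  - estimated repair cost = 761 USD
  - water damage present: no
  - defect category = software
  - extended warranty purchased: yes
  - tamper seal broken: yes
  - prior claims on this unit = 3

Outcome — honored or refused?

Atomic conditions:
  serial number matches: no → false
  product age ≤ 17 months: 13 ≤ 17 is true
  country of purchase ∈ {AU, CA}: UK is not in the set → false
  NOT product registered: no → true
  physical drop damage: no → false
  extended warranty purchased: yes → true
  tamper seal broken: yes → true
  NOT water damage present: no → true
  defect category = mainboard: software == mainboard is false
  product age ≥ 8 months: 13 ≥ 8 is true
  original receipt provided: no → false
  prior claims on this unit > 1: 3 > 1 is true
  estimated repair cost > 428 USD: 761 > 428 is true
Combine:
[1.1.1.3] false → true (antecedent false ⇒ implication holds) = true
[1.1.1] false AND true AND true = false
[1.1] NOT false = true
[1] NOT true = false
[2.2] true → true = true
[2.3.1] true OR false = true
[2.3] NOT true = false
[2] false OR true OR false = true
[3.2] false → true (antecedent false ⇒ implication holds) = true
[3.3] true OR true = true
[3] true AND true AND true = true
[root] false AND true AND true = false
Overall: false → refused

Refused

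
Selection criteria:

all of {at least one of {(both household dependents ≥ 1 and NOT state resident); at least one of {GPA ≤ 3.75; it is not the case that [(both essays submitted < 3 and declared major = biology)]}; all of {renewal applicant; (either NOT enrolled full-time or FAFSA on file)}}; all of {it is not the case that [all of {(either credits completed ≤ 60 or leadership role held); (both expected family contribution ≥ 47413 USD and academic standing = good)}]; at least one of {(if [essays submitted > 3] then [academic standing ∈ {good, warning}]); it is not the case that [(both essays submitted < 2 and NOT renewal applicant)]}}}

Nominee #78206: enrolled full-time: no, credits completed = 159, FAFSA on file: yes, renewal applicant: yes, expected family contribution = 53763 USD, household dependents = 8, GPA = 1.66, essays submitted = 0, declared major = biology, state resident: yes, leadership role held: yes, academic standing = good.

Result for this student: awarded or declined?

Declined

Atomic conditions:
  household dependents ≥ 1: 8 ≥ 1 is true
  NOT state resident: yes → false
  GPA ≤ 3.75: 1.66 ≤ 3.75 is true
  essays submitted < 3: 0 < 3 is true
  declared major = biology: biology == biology is true
  renewal applicant: yes → true
  NOT enrolled full-time: no → true
  FAFSA on file: yes → true
  credits completed ≤ 60: 159 ≤ 60 is false
  leadership role held: yes → true
  expected family contribution ≥ 47413 USD: 53763 ≥ 47413 is true
  academic standing = good: good == good is true
  essays submitted > 3: 0 > 3 is false
  academic standing ∈ {good, warning}: good is in the set → true
  essays submitted < 2: 0 < 2 is true
  NOT renewal applicant: yes → false
Combine:
[1.1] true AND false = false
[1.2.2.1] true AND true = true
[1.2.2] NOT true = false
[1.2] true OR false = true
[1.3.2] true OR true = true
[1.3] true AND true = true
[1] false OR true OR true = true
[2.1.1.1] false OR true = true
[2.1.1.2] true AND true = true
[2.1.1] true AND true = true
[2.1] NOT true = false
[2.2.1] false → true (antecedent false ⇒ implication holds) = true
[2.2.2.1] true AND false = false
[2.2.2] NOT false = true
[2.2] true OR true = true
[2] false AND true = false
[root] true AND false = false
Overall: false → declined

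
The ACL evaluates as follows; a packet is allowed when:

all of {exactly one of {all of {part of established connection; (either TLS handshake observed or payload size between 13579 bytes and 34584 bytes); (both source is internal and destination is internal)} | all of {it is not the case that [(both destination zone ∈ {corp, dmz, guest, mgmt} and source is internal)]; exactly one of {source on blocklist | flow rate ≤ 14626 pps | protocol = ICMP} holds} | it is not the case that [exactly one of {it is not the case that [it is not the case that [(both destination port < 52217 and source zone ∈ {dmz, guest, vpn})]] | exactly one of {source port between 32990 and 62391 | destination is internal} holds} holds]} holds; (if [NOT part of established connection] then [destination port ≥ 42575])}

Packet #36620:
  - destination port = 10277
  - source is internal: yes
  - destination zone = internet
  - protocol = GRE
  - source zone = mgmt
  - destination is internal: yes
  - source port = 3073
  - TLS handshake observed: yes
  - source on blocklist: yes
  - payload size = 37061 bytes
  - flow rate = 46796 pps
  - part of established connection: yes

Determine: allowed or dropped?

Dropped

Atomic conditions:
  part of established connection: yes → true
  TLS handshake observed: yes → true
  payload size between 13579 bytes and 34584 bytes: 37061 in [13579, 34584] is false
  source is internal: yes → true
  destination is internal: yes → true
  destination zone ∈ {corp, dmz, guest, mgmt}: internet is not in the set → false
  source on blocklist: yes → true
  flow rate ≤ 14626 pps: 46796 ≤ 14626 is false
  protocol = ICMP: GRE == ICMP is false
  destination port < 52217: 10277 < 52217 is true
  source zone ∈ {dmz, guest, vpn}: mgmt is not in the set → false
  source port between 32990 and 62391: 3073 in [32990, 62391] is false
  NOT part of established connection: yes → false
  destination port ≥ 42575: 10277 ≥ 42575 is false
Combine:
[1.1.2] true OR false = true
[1.1.3] true AND true = true
[1.1] true AND true AND true = true
[1.2.1.1] false AND true = false
[1.2.1] NOT false = true
[1.2.2] exactly-one(true, false, false) = true
[1.2] true AND true = true
[1.3.1.1.1.1] true AND false = false
[1.3.1.1.1] NOT false = true
[1.3.1.1] NOT true = false
[1.3.1.2] exactly-one(false, true) = true
[1.3.1] exactly-one(false, true) = true
[1.3] NOT true = false
[1] exactly-one(true, true, false) = false
[2] false → false (antecedent false ⇒ implication holds) = true
[root] false AND true = false
Overall: false → dropped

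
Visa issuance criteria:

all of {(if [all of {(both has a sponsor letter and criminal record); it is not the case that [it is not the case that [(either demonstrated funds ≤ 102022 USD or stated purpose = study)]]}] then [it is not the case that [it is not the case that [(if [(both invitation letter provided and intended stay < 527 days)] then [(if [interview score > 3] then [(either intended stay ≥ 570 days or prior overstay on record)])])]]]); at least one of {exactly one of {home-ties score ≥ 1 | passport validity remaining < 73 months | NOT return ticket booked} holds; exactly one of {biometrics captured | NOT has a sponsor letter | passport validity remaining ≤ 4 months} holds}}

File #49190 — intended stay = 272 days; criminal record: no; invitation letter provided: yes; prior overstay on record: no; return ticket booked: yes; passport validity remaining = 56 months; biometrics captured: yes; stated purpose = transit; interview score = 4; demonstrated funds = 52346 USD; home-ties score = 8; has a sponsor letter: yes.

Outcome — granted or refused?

Granted

Atomic conditions:
  has a sponsor letter: yes → true
  criminal record: no → false
  demonstrated funds ≤ 102022 USD: 52346 ≤ 102022 is true
  stated purpose = study: transit == study is false
  invitation letter provided: yes → true
  intended stay < 527 days: 272 < 527 is true
  interview score > 3: 4 > 3 is true
  intended stay ≥ 570 days: 272 ≥ 570 is false
  prior overstay on record: no → false
  home-ties score ≥ 1: 8 ≥ 1 is true
  passport validity remaining < 73 months: 56 < 73 is true
  NOT return ticket booked: yes → false
  biometrics captured: yes → true
  NOT has a sponsor letter: yes → false
  passport validity remaining ≤ 4 months: 56 ≤ 4 is false
Combine:
[1.1.1] true AND false = false
[1.1.2.1.1] true OR false = true
[1.1.2.1] NOT true = false
[1.1.2] NOT false = true
[1.1] false AND true = false
[1.2.1.1.1] true AND true = true
[1.2.1.1.2.2] false OR false = false
[1.2.1.1.2] true → false = false
[1.2.1.1] true → false = false
[1.2.1] NOT false = true
[1.2] NOT true = false
[1] false → false (antecedent false ⇒ implication holds) = true
[2.1] exactly-one(true, true, false) = false
[2.2] exactly-one(true, false, false) = true
[2] false OR true = true
[root] true AND true = true
Overall: true → granted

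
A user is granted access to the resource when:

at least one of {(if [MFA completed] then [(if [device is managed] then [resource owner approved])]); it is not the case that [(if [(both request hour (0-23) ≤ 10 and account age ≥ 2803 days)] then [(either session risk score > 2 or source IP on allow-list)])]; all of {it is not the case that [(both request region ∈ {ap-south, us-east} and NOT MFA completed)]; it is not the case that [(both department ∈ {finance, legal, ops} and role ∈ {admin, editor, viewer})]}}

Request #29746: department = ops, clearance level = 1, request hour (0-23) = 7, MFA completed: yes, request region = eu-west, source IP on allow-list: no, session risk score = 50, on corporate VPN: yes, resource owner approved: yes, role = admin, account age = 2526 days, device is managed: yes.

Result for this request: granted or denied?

Atomic conditions:
  MFA completed: yes → true
  device is managed: yes → true
  resource owner approved: yes → true
  request hour (0-23) ≤ 10: 7 ≤ 10 is true
  account age ≥ 2803 days: 2526 ≥ 2803 is false
  session risk score > 2: 50 > 2 is true
  source IP on allow-list: no → false
  request region ∈ {ap-south, us-east}: eu-west is not in the set → false
  NOT MFA completed: yes → false
  department ∈ {finance, legal, ops}: ops is in the set → true
  role ∈ {admin, editor, viewer}: admin is in the set → true
Combine:
[1.2] true → true = true
[1] true → true = true
[2.1.1] true AND false = false
[2.1.2] true OR false = true
[2.1] false → true (antecedent false ⇒ implication holds) = true
[2] NOT true = false
[3.1.1] false AND false = false
[3.1] NOT false = true
[3.2.1] true AND true = true
[3.2] NOT true = false
[3] true AND false = false
[root] true OR false OR false = true
Overall: true → granted

Granted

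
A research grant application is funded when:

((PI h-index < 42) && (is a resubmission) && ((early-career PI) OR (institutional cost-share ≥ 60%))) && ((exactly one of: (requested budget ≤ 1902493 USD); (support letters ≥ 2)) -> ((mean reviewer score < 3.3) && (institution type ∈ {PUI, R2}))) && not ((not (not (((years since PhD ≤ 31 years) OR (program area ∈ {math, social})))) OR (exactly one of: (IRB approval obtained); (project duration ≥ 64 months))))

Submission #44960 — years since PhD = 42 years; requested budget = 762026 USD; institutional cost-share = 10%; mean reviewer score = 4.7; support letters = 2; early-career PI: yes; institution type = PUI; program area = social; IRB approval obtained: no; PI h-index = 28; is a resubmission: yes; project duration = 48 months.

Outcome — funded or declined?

Declined

Atomic conditions:
  PI h-index < 42: 28 < 42 is true
  is a resubmission: yes → true
  early-career PI: yes → true
  institutional cost-share ≥ 60%: 10 ≥ 60 is false
  requested budget ≤ 1902493 USD: 762026 ≤ 1902493 is true
  support letters ≥ 2: 2 ≥ 2 is true
  mean reviewer score < 3.3: 4.7 < 3.3 is false
  institution type ∈ {PUI, R2}: PUI is in the set → true
  years since PhD ≤ 31 years: 42 ≤ 31 is false
  program area ∈ {math, social}: social is in the set → true
  IRB approval obtained: no → false
  project duration ≥ 64 months: 48 ≥ 64 is false
Combine:
[1.3] true OR false = true
[1] true AND true AND true = true
[2.1] exactly-one(true, true) = false
[2.2] false AND true = false
[2] false → false (antecedent false ⇒ implication holds) = true
[3.1.1.1.1] false OR true = true
[3.1.1.1] NOT true = false
[3.1.1] NOT false = true
[3.1.2] exactly-one(false, false) = false
[3.1] true OR false = true
[3] NOT true = false
[root] true AND true AND false = false
Overall: false → declined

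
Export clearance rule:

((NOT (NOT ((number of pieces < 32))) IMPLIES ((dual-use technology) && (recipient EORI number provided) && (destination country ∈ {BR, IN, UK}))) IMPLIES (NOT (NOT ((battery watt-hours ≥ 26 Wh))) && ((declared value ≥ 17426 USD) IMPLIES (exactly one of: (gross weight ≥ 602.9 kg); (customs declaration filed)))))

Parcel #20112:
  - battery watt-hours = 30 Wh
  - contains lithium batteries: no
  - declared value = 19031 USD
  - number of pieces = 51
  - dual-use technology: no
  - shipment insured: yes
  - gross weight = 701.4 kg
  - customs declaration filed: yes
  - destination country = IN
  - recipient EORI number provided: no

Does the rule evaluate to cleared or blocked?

Blocked

Atomic conditions:
  number of pieces < 32: 51 < 32 is false
  dual-use technology: no → false
  recipient EORI number provided: no → false
  destination country ∈ {BR, IN, UK}: IN is in the set → true
  battery watt-hours ≥ 26 Wh: 30 ≥ 26 is true
  declared value ≥ 17426 USD: 19031 ≥ 17426 is true
  gross weight ≥ 602.9 kg: 701.4 ≥ 602.9 is true
  customs declaration filed: yes → true
Combine:
[1.1.1] NOT false = true
[1.1] NOT true = false
[1.2] false AND false AND true = false
[1] false → false (antecedent false ⇒ implication holds) = true
[2.1.1] NOT true = false
[2.1] NOT false = true
[2.2.2] exactly-one(true, true) = false
[2.2] true → false = false
[2] true AND false = false
[root] true → false = false
Overall: false → blocked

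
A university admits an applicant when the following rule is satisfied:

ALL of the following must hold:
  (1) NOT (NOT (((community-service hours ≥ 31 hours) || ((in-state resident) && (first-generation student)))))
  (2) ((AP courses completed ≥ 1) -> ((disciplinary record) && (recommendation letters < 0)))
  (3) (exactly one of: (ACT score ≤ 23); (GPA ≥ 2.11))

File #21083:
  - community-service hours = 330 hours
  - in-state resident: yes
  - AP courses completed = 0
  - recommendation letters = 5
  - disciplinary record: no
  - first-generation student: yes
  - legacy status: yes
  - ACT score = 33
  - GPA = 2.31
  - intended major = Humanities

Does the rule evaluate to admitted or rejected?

Admitted

Atomic conditions:
  community-service hours ≥ 31 hours: 330 ≥ 31 is true
  in-state resident: yes → true
  first-generation student: yes → true
  AP courses completed ≥ 1: 0 ≥ 1 is false
  disciplinary record: no → false
  recommendation letters < 0: 5 < 0 is false
  ACT score ≤ 23: 33 ≤ 23 is false
  GPA ≥ 2.11: 2.31 ≥ 2.11 is true
Combine:
[1.1.1.2] true AND true = true
[1.1.1] true OR true = true
[1.1] NOT true = false
[1] NOT false = true
[2.2] false AND false = false
[2] false → false (antecedent false ⇒ implication holds) = true
[3] exactly-one(false, true) = true
[root] true AND true AND true = true
Overall: true → admitted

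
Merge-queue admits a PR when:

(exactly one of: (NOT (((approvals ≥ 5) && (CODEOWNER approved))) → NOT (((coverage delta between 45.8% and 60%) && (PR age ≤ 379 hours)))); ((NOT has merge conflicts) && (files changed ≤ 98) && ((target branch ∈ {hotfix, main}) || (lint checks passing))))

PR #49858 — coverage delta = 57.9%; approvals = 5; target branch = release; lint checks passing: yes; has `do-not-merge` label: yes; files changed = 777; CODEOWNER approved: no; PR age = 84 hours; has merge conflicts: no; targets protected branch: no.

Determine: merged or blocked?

Blocked

Atomic conditions:
  approvals ≥ 5: 5 ≥ 5 is true
  CODEOWNER approved: no → false
  coverage delta between 45.8% and 60%: 57.9 in [45.8, 60] is true
  PR age ≤ 379 hours: 84 ≤ 379 is true
  NOT has merge conflicts: no → true
  files changed ≤ 98: 777 ≤ 98 is false
  target branch ∈ {hotfix, main}: release is not in the set → false
  lint checks passing: yes → true
Combine:
[1.1.1] true AND false = false
[1.1] NOT false = true
[1.2.1] true AND true = true
[1.2] NOT true = false
[1] true → false = false
[2.3] false OR true = true
[2] true AND false AND true = false
[root] exactly-one(false, false) = false
Overall: false → blocked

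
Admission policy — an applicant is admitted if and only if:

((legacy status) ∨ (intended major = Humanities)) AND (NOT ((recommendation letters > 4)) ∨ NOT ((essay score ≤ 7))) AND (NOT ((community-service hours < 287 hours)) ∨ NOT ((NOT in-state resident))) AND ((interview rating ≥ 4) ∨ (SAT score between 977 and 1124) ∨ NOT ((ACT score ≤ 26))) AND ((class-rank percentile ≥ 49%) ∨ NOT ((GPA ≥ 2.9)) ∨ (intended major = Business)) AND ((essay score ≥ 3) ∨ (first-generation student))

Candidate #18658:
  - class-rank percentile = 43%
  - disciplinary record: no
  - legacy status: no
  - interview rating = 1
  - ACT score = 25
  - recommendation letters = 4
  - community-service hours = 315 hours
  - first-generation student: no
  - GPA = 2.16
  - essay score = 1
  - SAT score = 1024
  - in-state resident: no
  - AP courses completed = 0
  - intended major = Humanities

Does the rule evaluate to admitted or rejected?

Rejected

Atomic conditions:
  legacy status: no → false
  intended major = Humanities: Humanities == Humanities is true
  recommendation letters > 4: 4 > 4 is false
  essay score ≤ 7: 1 ≤ 7 is true
  community-service hours < 287 hours: 315 < 287 is false
  NOT in-state resident: no → true
  interview rating ≥ 4: 1 ≥ 4 is false
  SAT score between 977 and 1124: 1024 in [977, 1124] is true
  ACT score ≤ 26: 25 ≤ 26 is true
  class-rank percentile ≥ 49%: 43 ≥ 49 is false
  GPA ≥ 2.9: 2.16 ≥ 2.9 is false
  intended major = Business: Humanities == Business is false
  essay score ≥ 3: 1 ≥ 3 is false
  first-generation student: no → false
Combine:
[1] false OR true = true
[2.1] NOT false = true
[2.2] NOT true = false
[2] true OR false = true
[3.1] NOT false = true
[3.2] NOT true = false
[3] true OR false = true
[4.3] NOT true = false
[4] false OR true OR false = true
[5.2] NOT false = true
[5] false OR true OR false = true
[6] false OR false = false
[root] true AND true AND true AND true AND true AND false = false
Overall: false → rejected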